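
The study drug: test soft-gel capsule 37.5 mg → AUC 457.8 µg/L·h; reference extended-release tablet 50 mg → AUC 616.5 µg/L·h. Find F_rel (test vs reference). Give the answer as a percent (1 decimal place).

F_rel = 99.0%

F_rel = (AUC_test/D_test) / (AUC_ref/D_ref)
      = (457.8/37.5) / (616.5/50)
      = 12.208 / 12.33 = 0.9901 = 99.01%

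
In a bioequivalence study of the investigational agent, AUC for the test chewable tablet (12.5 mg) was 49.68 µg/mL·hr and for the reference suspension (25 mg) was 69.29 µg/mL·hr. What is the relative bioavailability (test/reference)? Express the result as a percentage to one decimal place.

F_rel = 143.4%

F_rel = (AUC_test/D_test) / (AUC_ref/D_ref)
      = (49.68/12.5) / (69.29/25)
      = 3.9744 / 2.7716 = 1.4340 = 143.40%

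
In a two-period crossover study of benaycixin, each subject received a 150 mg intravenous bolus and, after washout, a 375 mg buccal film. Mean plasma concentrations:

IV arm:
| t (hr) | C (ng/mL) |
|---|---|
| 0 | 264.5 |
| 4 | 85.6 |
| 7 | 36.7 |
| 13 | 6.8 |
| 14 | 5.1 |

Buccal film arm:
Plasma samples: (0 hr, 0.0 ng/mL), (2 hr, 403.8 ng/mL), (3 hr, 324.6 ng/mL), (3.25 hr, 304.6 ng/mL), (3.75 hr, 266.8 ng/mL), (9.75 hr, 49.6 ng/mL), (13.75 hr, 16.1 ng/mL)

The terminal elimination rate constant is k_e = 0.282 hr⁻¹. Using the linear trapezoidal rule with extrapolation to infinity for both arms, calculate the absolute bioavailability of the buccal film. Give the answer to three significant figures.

F = 0.820

Trapezoidal AUC_0→14 (IV):
  [0→4]: (264.5+85.6)/2 × 4 = 700.2
  [4→7]: (85.6+36.7)/2 × 3 = 183.45
  [7→13]: (36.7+6.8)/2 × 6 = 130.5
  [13→14]: (6.8+5.1)/2 × 1 = 5.95
  Sum = 1020.1 ng/mL·hr
IV tail: 5.1/0.282 = 18.085; AUC_iv,0→∞ = 1020.1 + 18.085 = 1038.185 ng/mL·hr
Trapezoidal AUC_0→13.75 (buccal film):
  [0→2]: (0.0+403.8)/2 × 2 = 403.8
  [2→3]: (403.8+324.6)/2 × 1 = 364.2
  [3→3.25]: (324.6+304.6)/2 × 0.25 = 78.65
  [3.25→3.75]: (304.6+266.8)/2 × 0.5 = 142.85
  [3.75→9.75]: (266.8+49.6)/2 × 6 = 949.2
  [9.75→13.75]: (49.6+16.1)/2 × 4 = 131.4
  Sum = 2070.1 ng/mL·hr
buccal film tail: 16.1/0.282 = 57.092; AUC_ev,0→∞ = 2070.1 + 57.092 = 2127.192 ng/mL·hr
F = (AUC_ev/D_ev)/(AUC_iv/D_iv) = (2127.192/375)/(1038.185/150) = 5.672512/6.92123 = 0.8196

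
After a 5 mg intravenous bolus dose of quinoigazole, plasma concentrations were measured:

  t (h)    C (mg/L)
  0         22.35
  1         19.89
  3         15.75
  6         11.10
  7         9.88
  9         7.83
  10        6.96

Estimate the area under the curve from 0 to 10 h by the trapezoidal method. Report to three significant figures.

AUC = 133 mg/L·h

Trapezoidal AUC_0→10:
  [0→1]: (22.35+19.89)/2 × 1 = 21.12
  [1→3]: (19.89+15.75)/2 × 2 = 35.64
  [3→6]: (15.75+11.10)/2 × 3 = 40.275
  [6→7]: (11.10+9.88)/2 × 1 = 10.49
  [7→9]: (9.88+7.83)/2 × 2 = 17.71
  [9→10]: (7.83+6.96)/2 × 1 = 7.395
  Sum = 132.63 mg/L·h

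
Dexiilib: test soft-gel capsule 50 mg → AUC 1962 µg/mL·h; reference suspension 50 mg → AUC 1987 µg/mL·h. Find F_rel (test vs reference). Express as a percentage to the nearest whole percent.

F_rel = (AUC_test/D_test) / (AUC_ref/D_ref)
      = (1962/50) / (1987/50)
      = 39.24 / 39.74 = 0.9874 = 98.74%

F_rel = 99%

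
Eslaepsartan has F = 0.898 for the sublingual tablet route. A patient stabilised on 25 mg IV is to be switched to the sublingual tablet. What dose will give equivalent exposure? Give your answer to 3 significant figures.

D_sublingual = 27.8 mg

For equal systemic exposure: F × D_ev = D_iv
D_ev = D_iv / F = 25 / 0.898 = 27.8396 mg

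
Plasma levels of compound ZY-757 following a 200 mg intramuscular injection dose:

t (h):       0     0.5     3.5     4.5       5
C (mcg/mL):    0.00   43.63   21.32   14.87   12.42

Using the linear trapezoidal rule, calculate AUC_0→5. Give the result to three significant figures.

AUC = 133 mcg/mL·h

Trapezoidal AUC_0→5:
  [0→0.5]: (0.00+43.63)/2 × 0.5 = 10.9075
  [0.5→3.5]: (43.63+21.32)/2 × 3 = 97.425
  [3.5→4.5]: (21.32+14.87)/2 × 1 = 18.095
  [4.5→5]: (14.87+12.42)/2 × 0.5 = 6.8225
  Sum = 133.25 mcg/mL·h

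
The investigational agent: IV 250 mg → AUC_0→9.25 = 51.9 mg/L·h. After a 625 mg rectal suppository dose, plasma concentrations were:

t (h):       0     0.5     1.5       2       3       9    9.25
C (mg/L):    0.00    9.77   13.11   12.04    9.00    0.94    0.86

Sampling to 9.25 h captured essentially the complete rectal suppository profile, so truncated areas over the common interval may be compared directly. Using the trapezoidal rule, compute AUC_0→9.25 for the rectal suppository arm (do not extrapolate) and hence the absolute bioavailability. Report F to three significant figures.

Trapezoidal AUC_0→9.25 (rectal suppository):
  [0→0.5]: (0.00+9.77)/2 × 0.5 = 2.4425
  [0.5→1.5]: (9.77+13.11)/2 × 1 = 11.44
  [1.5→2]: (13.11+12.04)/2 × 0.5 = 6.2875
  [2→3]: (12.04+9.00)/2 × 1 = 10.52
  [3→9]: (9.00+0.94)/2 × 6 = 29.82
  [9→9.25]: (0.94+0.86)/2 × 0.25 = 0.225
  Sum = 60.735 mg/L·h
F = (AUC_ev/D_ev)/(AUC_iv/D_iv) = (60.735/625)/(51.9/250) = 0.097176/0.2076 = 0.4681

F = 0.468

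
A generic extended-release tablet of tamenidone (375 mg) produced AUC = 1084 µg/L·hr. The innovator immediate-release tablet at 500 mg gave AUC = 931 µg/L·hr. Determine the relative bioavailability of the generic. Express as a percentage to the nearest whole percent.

F_rel = (AUC_test/D_test) / (AUC_ref/D_ref)
      = (1084/375) / (931/500)
      = 2.89067 / 1.862 = 1.5525 = 155.25%

F_rel = 155%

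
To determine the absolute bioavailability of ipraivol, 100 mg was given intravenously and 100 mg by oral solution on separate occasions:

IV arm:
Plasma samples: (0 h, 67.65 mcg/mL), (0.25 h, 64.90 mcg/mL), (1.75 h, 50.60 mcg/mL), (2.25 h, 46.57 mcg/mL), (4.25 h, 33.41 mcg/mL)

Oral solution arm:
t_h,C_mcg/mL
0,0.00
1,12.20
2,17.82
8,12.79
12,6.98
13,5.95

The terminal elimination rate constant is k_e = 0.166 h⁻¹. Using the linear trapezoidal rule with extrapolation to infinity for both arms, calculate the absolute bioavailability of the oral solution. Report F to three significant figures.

F = 0.477

Trapezoidal AUC_0→4.25 (IV):
  [0→0.25]: (67.65+64.90)/2 × 0.25 = 16.56875
  [0.25→1.75]: (64.90+50.60)/2 × 1.5 = 86.625
  [1.75→2.25]: (50.60+46.57)/2 × 0.5 = 24.2925
  [2.25→4.25]: (46.57+33.41)/2 × 2 = 79.98
  Sum = 207.46625 mcg/mL·h
IV tail: 33.41/0.166 = 201.265; AUC_iv,0→∞ = 207.46625 + 201.265 = 408.73125 mcg/mL·h
Trapezoidal AUC_0→13 (oral solution):
  [0→1]: (0.00+12.20)/2 × 1 = 6.1
  [1→2]: (12.20+17.82)/2 × 1 = 15.01
  [2→8]: (17.82+12.79)/2 × 6 = 91.83
  [8→12]: (12.79+6.98)/2 × 4 = 39.54
  [12→13]: (6.98+5.95)/2 × 1 = 6.465
  Sum = 158.945 mcg/mL·h
oral solution tail: 5.95/0.166 = 35.843; AUC_ev,0→∞ = 158.945 + 35.843 = 194.788 mcg/mL·h
F = (AUC_ev/D_ev)/(AUC_iv/D_iv) = (194.788/100)/(408.73125/100) = 1.94788/4.0873125 = 0.4766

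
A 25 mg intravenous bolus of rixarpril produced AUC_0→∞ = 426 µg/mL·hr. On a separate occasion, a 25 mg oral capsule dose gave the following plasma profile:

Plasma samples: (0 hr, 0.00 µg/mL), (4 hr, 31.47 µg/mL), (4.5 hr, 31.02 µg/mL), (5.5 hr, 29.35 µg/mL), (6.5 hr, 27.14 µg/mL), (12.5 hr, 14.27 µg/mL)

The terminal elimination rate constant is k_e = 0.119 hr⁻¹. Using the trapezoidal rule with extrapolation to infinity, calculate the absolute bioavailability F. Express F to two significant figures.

Trapezoidal AUC_0→12.5 (oral capsule):
  [0→4]: (0.00+31.47)/2 × 4 = 62.94
  [4→4.5]: (31.47+31.02)/2 × 0.5 = 15.6225
  [4.5→5.5]: (31.02+29.35)/2 × 1 = 30.185
  [5.5→6.5]: (29.35+27.14)/2 × 1 = 28.245
  [6.5→12.5]: (27.14+14.27)/2 × 6 = 124.23
  Sum = 261.2225 µg/mL·hr
Tail: C_last/k_e = 14.27/0.119 = 119.916
AUC_0→∞ (oral capsule) = 261.2225 + 119.916 = 381.1385 µg/mL·hr
F = (AUC_ev/D_ev)/(AUC_iv/D_iv) = (381.1385/25)/(426/25) = 15.24554/17.04 = 0.8947

F = 0.89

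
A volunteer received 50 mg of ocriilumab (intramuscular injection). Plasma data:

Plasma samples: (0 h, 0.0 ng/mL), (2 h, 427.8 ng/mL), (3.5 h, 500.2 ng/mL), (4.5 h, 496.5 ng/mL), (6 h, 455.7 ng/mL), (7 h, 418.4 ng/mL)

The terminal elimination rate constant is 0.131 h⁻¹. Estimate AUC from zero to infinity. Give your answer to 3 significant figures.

Trapezoidal AUC_0→7:
  [0→2]: (0.0+427.8)/2 × 2 = 427.8
  [2→3.5]: (427.8+500.2)/2 × 1.5 = 696.0
  [3.5→4.5]: (500.2+496.5)/2 × 1 = 498.35
  [4.5→6]: (496.5+455.7)/2 × 1.5 = 714.15
  [6→7]: (455.7+418.4)/2 × 1 = 437.05
  Sum = 2773.35 ng/mL·h
Extrapolated tail: C_last / k_e = 418.4 / 0.131 = 3193.893
AUC_0→∞ = 2773.35 + 3193.893 = 5967.243 ng/mL·h

AUC = 5970 ng/mL·h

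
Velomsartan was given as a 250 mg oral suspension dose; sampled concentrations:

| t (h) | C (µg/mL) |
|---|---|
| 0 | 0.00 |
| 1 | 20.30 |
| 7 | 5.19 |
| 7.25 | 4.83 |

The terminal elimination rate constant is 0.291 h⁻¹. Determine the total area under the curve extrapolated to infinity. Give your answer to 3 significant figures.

AUC = 104 µg/mL·h

Trapezoidal AUC_0→7.25:
  [0→1]: (0.00+20.30)/2 × 1 = 10.15
  [1→7]: (20.30+5.19)/2 × 6 = 76.47
  [7→7.25]: (5.19+4.83)/2 × 0.25 = 1.2525
  Sum = 87.8725 µg/mL·h
Extrapolated tail: C_last / k_e = 4.83 / 0.291 = 16.598
AUC_0→∞ = 87.8725 + 16.598 = 104.4705 µg/mL·h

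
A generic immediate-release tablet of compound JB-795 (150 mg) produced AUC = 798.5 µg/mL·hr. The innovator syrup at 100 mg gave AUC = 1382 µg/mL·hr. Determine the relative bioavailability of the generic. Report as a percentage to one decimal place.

F_rel = 38.5%

F_rel = (AUC_test/D_test) / (AUC_ref/D_ref)
      = (798.5/150) / (1382/100)
      = 5.32333 / 13.82 = 0.3852 = 38.52%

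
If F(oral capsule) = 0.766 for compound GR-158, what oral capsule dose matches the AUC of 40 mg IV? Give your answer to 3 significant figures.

For equal systemic exposure: F × D_ev = D_iv
D_ev = D_iv / F = 40 / 0.766 = 52.2193 mg

D_oral = 52.2 mg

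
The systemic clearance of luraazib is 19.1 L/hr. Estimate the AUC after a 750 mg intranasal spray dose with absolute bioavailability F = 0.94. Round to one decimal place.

AUC_0→∞ = F × Dose / CL
        = 0.94 × 750 / 19.1 = 36.911 mg/L·hr

AUC = 36.9 mg/L·hr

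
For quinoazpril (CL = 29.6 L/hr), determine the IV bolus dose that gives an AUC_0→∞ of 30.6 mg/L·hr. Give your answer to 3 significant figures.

Dose = 906 mg

Dose_iv = CL × AUC_0→∞
     = 29.6 × 30.6 = 905.76 mg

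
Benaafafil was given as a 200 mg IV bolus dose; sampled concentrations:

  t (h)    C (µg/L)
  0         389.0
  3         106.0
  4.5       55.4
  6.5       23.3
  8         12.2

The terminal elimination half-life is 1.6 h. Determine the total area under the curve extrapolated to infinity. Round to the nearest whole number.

Trapezoidal AUC_0→8:
  [0→3]: (389.0+106.0)/2 × 3 = 742.5
  [3→4.5]: (106.0+55.4)/2 × 1.5 = 121.05
  [4.5→6.5]: (55.4+23.3)/2 × 2 = 78.7
  [6.5→8]: (23.3+12.2)/2 × 1.5 = 26.625
  Sum = 968.875 µg/L·h
k_e = ln2 / t½ = 0.693147 / 1.6 = 0.4332 h^-1
Extrapolated tail: C_last / k_e = 12.2 / 0.4332 = 28.163
AUC_0→∞ = 968.875 + 28.163 = 997.038 µg/L·h

AUC = 997 µg/L·h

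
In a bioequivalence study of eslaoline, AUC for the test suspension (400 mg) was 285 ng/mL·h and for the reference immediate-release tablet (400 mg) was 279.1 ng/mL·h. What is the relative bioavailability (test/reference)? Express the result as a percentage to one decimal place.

F_rel = 102.1%

F_rel = (AUC_test/D_test) / (AUC_ref/D_ref)
      = (285/400) / (279.1/400)
      = 0.7125 / 0.69775 = 1.0211 = 102.11%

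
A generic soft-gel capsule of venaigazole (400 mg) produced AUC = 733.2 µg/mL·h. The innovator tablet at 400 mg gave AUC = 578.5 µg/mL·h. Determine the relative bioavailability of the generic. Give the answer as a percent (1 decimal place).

F_rel = 126.7%

F_rel = (AUC_test/D_test) / (AUC_ref/D_ref)
      = (733.2/400) / (578.5/400)
      = 1.833 / 1.44625 = 1.2674 = 126.74%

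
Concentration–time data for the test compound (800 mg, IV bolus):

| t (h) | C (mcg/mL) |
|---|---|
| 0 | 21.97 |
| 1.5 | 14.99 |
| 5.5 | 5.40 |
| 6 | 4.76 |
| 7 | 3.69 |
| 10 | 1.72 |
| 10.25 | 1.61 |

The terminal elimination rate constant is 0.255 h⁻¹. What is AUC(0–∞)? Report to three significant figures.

AUC = 90.1 mcg/mL·h

Trapezoidal AUC_0→10.25:
  [0→1.5]: (21.97+14.99)/2 × 1.5 = 27.72
  [1.5→5.5]: (14.99+5.40)/2 × 4 = 40.78
  [5.5→6]: (5.40+4.76)/2 × 0.5 = 2.54
  [6→7]: (4.76+3.69)/2 × 1 = 4.225
  [7→10]: (3.69+1.72)/2 × 3 = 8.115
  [10→10.25]: (1.72+1.61)/2 × 0.25 = 0.41625
  Sum = 83.79625 mcg/mL·h
Extrapolated tail: C_last / k_e = 1.61 / 0.255 = 6.314
AUC_0→∞ = 83.79625 + 6.314 = 90.11025 mcg/mL·h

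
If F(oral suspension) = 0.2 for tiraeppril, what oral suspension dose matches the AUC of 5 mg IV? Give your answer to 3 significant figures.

D_oral = 25.0 mg

For equal systemic exposure: F × D_ev = D_iv
D_ev = D_iv / F = 5 / 0.2 = 25 mg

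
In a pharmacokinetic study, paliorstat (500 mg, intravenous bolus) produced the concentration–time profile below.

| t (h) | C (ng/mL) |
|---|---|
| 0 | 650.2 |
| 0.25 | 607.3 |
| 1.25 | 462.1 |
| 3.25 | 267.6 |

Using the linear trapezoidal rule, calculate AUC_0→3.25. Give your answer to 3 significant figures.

AUC = 1420 ng/mL·h

Trapezoidal AUC_0→3.25:
  [0→0.25]: (650.2+607.3)/2 × 0.25 = 157.1875
  [0.25→1.25]: (607.3+462.1)/2 × 1 = 534.7
  [1.25→3.25]: (462.1+267.6)/2 × 2 = 729.7
  Sum = 1421.5875 ng/mL·h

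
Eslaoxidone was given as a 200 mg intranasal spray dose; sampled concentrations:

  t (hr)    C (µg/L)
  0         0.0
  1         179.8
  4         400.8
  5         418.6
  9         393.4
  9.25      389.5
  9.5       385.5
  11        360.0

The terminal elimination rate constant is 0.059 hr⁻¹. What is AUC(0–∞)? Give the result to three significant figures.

AUC = 9850 µg/L·hr

Trapezoidal AUC_0→11:
  [0→1]: (0.0+179.8)/2 × 1 = 89.9
  [1→4]: (179.8+400.8)/2 × 3 = 870.9
  [4→5]: (400.8+418.6)/2 × 1 = 409.7
  [5→9]: (418.6+393.4)/2 × 4 = 1624.0
  [9→9.25]: (393.4+389.5)/2 × 0.25 = 97.8625
  [9.25→9.5]: (389.5+385.5)/2 × 0.25 = 96.875
  [9.5→11]: (385.5+360.0)/2 × 1.5 = 559.125
  Sum = 3748.3625 µg/L·hr
Extrapolated tail: C_last / k_e = 360.0 / 0.059 = 6101.695
AUC_0→∞ = 3748.3625 + 6101.695 = 9850.0575 µg/L·hr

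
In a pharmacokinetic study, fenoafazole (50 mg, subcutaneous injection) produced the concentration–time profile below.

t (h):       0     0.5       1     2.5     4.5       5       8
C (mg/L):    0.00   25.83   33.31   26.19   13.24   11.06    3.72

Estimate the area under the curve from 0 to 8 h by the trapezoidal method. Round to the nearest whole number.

Trapezoidal AUC_0→8:
  [0→0.5]: (0.00+25.83)/2 × 0.5 = 6.4575
  [0.5→1]: (25.83+33.31)/2 × 0.5 = 14.785
  [1→2.5]: (33.31+26.19)/2 × 1.5 = 44.625
  [2.5→4.5]: (26.19+13.24)/2 × 2 = 39.43
  [4.5→5]: (13.24+11.06)/2 × 0.5 = 6.075
  [5→8]: (11.06+3.72)/2 × 3 = 22.17
  Sum = 133.5425 mg/L·h

AUC = 134 mg/L·h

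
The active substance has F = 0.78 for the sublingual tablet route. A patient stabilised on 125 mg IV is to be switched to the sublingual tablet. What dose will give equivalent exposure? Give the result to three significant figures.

For equal systemic exposure: F × D_ev = D_iv
D_ev = D_iv / F = 125 / 0.78 = 160.256 mg

D_sublingual = 160 mg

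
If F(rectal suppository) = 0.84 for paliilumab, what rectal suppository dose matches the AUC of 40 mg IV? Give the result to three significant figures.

For equal systemic exposure: F × D_ev = D_iv
D_ev = D_iv / F = 40 / 0.84 = 47.619 mg

D_rectal = 47.6 mg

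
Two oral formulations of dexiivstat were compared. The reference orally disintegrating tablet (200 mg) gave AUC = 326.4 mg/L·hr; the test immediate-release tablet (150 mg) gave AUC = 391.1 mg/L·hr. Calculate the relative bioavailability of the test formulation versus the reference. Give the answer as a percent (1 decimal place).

F_rel = (AUC_test/D_test) / (AUC_ref/D_ref)
      = (391.1/150) / (326.4/200)
      = 2.60733 / 1.632 = 1.5976 = 159.76%

F_rel = 159.8%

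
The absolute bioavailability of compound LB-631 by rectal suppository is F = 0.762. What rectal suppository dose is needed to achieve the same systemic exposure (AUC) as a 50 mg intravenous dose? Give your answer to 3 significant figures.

D_rectal = 65.6 mg

For equal systemic exposure: F × D_ev = D_iv
D_ev = D_iv / F = 50 / 0.762 = 65.6168 mg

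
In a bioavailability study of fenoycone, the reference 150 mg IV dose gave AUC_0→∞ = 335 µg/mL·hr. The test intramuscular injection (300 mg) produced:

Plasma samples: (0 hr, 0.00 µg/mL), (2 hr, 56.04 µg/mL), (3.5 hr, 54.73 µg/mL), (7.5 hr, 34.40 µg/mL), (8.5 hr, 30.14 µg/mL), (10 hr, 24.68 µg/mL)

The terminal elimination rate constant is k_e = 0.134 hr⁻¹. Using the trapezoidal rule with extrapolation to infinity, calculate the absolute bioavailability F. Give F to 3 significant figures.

Trapezoidal AUC_0→10 (intramuscular injection):
  [0→2]: (0.00+56.04)/2 × 2 = 56.04
  [2→3.5]: (56.04+54.73)/2 × 1.5 = 83.0775
  [3.5→7.5]: (54.73+34.40)/2 × 4 = 178.26
  [7.5→8.5]: (34.40+30.14)/2 × 1 = 32.27
  [8.5→10]: (30.14+24.68)/2 × 1.5 = 41.115
  Sum = 390.7625 µg/mL·hr
Tail: C_last/k_e = 24.68/0.134 = 184.179
AUC_0→∞ (intramuscular injection) = 390.7625 + 184.179 = 574.9415 µg/mL·hr
F = (AUC_ev/D_ev)/(AUC_iv/D_iv) = (574.9415/300)/(335/150) = 1.91647/2.23333 = 0.8581

F = 0.858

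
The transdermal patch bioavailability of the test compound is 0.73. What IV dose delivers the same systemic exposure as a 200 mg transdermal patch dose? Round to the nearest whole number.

Systemic exposure from an extravascular dose = F × D_ev, so the equivalent IV dose is F × D_ev.
D_iv = F × D_ev = 0.73 × 200 = 146 mg

D_iv = 146 mg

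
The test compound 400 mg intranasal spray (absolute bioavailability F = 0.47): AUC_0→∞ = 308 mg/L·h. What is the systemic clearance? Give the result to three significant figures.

CL = 0.610 L/h

CL = F × Dose / AUC_0→∞
   = 0.47 × 400 / 308 = 0.61039 L/h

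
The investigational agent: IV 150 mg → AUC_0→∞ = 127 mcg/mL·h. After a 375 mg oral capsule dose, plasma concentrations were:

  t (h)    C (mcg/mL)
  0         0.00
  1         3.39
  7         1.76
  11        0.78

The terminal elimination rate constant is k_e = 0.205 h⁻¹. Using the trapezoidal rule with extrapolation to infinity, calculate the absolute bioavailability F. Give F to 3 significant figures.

F = 0.0820

Trapezoidal AUC_0→11 (oral capsule):
  [0→1]: (0.00+3.39)/2 × 1 = 1.695
  [1→7]: (3.39+1.76)/2 × 6 = 15.45
  [7→11]: (1.76+0.78)/2 × 4 = 5.08
  Sum = 22.225 mcg/mL·h
Tail: C_last/k_e = 0.78/0.205 = 3.805
AUC_0→∞ (oral capsule) = 22.225 + 3.805 = 26.03 mcg/mL·h
F = (AUC_ev/D_ev)/(AUC_iv/D_iv) = (26.03/375)/(127/150) = 0.0694133/0.846667 = 0.0820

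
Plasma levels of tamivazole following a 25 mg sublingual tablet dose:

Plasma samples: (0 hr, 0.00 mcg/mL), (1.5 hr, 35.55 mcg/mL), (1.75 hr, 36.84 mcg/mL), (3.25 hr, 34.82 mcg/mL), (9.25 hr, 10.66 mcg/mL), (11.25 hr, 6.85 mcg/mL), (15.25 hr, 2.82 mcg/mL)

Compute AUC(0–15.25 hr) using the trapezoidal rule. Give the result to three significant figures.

Trapezoidal AUC_0→15.25:
  [0→1.5]: (0.00+35.55)/2 × 1.5 = 26.6625
  [1.5→1.75]: (35.55+36.84)/2 × 0.25 = 9.04875
  [1.75→3.25]: (36.84+34.82)/2 × 1.5 = 53.745
  [3.25→9.25]: (34.82+10.66)/2 × 6 = 136.44
  [9.25→11.25]: (10.66+6.85)/2 × 2 = 17.51
  [11.25→15.25]: (6.85+2.82)/2 × 4 = 19.34
  Sum = 262.74625 mcg/mL·hr

AUC = 263 mcg/mL·hr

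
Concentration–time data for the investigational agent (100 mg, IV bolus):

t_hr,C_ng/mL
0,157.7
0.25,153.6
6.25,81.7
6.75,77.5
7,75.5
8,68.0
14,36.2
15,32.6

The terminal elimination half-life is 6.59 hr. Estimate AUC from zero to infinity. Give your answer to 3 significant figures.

Trapezoidal AUC_0→15:
  [0→0.25]: (157.7+153.6)/2 × 0.25 = 38.9125
  [0.25→6.25]: (153.6+81.7)/2 × 6 = 705.9
  [6.25→6.75]: (81.7+77.5)/2 × 0.5 = 39.8
  [6.75→7]: (77.5+75.5)/2 × 0.25 = 19.125
  [7→8]: (75.5+68.0)/2 × 1 = 71.75
  [8→14]: (68.0+36.2)/2 × 6 = 312.6
  [14→15]: (36.2+32.6)/2 × 1 = 34.4
  Sum = 1222.4875 ng/mL·hr
k_e = ln2 / t½ = 0.693147 / 6.59 = 0.1052 hr^-1
Extrapolated tail: C_last / k_e = 32.6 / 0.1052 = 309.886
AUC_0→∞ = 1222.4875 + 309.886 = 1532.3735 ng/mL·hr

AUC = 1530 ng/mL·hr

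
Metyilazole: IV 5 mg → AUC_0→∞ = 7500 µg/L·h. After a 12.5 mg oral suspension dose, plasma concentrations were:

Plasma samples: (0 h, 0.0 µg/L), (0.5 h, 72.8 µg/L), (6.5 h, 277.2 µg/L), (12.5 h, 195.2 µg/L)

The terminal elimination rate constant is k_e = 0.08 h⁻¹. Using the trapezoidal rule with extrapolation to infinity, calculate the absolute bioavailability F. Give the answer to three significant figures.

Trapezoidal AUC_0→12.5 (oral suspension):
  [0→0.5]: (0.0+72.8)/2 × 0.5 = 18.2
  [0.5→6.5]: (72.8+277.2)/2 × 6 = 1050.0
  [6.5→12.5]: (277.2+195.2)/2 × 6 = 1417.2
  Sum = 2485.4 µg/L·h
Tail: C_last/k_e = 195.2/0.08 = 2440.000
AUC_0→∞ (oral suspension) = 2485.4 + 2440.000 = 4925.4 µg/L·h
F = (AUC_ev/D_ev)/(AUC_iv/D_iv) = (4925.4/12.5)/(7500/5) = 394.032/1500 = 0.2627

F = 0.263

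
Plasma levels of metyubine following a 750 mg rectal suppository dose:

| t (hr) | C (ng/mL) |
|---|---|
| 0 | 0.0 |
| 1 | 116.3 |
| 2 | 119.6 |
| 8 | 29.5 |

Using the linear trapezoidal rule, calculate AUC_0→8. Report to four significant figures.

AUC = 623.4 ng/mL·hr

Trapezoidal AUC_0→8:
  [0→1]: (0.0+116.3)/2 × 1 = 58.15
  [1→2]: (116.3+119.6)/2 × 1 = 117.95
  [2→8]: (119.6+29.5)/2 × 6 = 447.3
  Sum = 623.4 ng/mL·hr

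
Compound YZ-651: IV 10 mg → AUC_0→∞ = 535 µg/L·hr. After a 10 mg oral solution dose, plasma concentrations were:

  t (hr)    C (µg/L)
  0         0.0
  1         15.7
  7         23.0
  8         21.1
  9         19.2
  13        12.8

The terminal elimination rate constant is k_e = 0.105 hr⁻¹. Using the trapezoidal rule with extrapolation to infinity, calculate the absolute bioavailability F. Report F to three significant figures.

F = 0.658

Trapezoidal AUC_0→13 (oral solution):
  [0→1]: (0.0+15.7)/2 × 1 = 7.85
  [1→7]: (15.7+23.0)/2 × 6 = 116.1
  [7→8]: (23.0+21.1)/2 × 1 = 22.05
  [8→9]: (21.1+19.2)/2 × 1 = 20.15
  [9→13]: (19.2+12.8)/2 × 4 = 64.0
  Sum = 230.15 µg/L·hr
Tail: C_last/k_e = 12.8/0.105 = 121.905
AUC_0→∞ (oral solution) = 230.15 + 121.905 = 352.055 µg/L·hr
F = (AUC_ev/D_ev)/(AUC_iv/D_iv) = (352.055/10)/(535/10) = 35.2055/53.5 = 0.6580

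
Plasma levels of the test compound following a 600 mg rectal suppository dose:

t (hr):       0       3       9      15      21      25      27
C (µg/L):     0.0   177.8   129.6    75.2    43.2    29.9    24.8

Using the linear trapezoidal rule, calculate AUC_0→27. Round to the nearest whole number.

Trapezoidal AUC_0→27:
  [0→3]: (0.0+177.8)/2 × 3 = 266.7
  [3→9]: (177.8+129.6)/2 × 6 = 922.2
  [9→15]: (129.6+75.2)/2 × 6 = 614.4
  [15→21]: (75.2+43.2)/2 × 6 = 355.2
  [21→25]: (43.2+29.9)/2 × 4 = 146.2
  [25→27]: (29.9+24.8)/2 × 2 = 54.7
  Sum = 2359.4 µg/L·hr

AUC = 2359 µg/L·hr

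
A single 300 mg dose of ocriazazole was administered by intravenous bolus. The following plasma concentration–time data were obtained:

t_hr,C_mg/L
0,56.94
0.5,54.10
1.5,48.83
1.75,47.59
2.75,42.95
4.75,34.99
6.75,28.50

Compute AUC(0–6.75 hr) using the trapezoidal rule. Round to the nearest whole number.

Trapezoidal AUC_0→6.75:
  [0→0.5]: (56.94+54.10)/2 × 0.5 = 27.76
  [0.5→1.5]: (54.10+48.83)/2 × 1 = 51.465
  [1.5→1.75]: (48.83+47.59)/2 × 0.25 = 12.0525
  [1.75→2.75]: (47.59+42.95)/2 × 1 = 45.27
  [2.75→4.75]: (42.95+34.99)/2 × 2 = 77.94
  [4.75→6.75]: (34.99+28.50)/2 × 2 = 63.49
  Sum = 277.9775 mg/L·hr

AUC = 278 mg/L·hr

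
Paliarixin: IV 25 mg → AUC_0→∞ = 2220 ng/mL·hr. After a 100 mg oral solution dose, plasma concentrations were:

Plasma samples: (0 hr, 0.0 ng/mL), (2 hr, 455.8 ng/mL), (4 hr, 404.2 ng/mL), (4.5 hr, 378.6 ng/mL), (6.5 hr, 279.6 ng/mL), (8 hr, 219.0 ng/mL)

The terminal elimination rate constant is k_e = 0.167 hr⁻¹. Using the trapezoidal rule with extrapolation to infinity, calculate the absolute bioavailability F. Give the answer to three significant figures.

Trapezoidal AUC_0→8 (oral solution):
  [0→2]: (0.0+455.8)/2 × 2 = 455.8
  [2→4]: (455.8+404.2)/2 × 2 = 860.0
  [4→4.5]: (404.2+378.6)/2 × 0.5 = 195.7
  [4.5→6.5]: (378.6+279.6)/2 × 2 = 658.2
  [6.5→8]: (279.6+219.0)/2 × 1.5 = 373.95
  Sum = 2543.65 ng/mL·hr
Tail: C_last/k_e = 219.0/0.167 = 1311.377
AUC_0→∞ (oral solution) = 2543.65 + 1311.377 = 3855.027 ng/mL·hr
F = (AUC_ev/D_ev)/(AUC_iv/D_iv) = (3855.027/100)/(2220/25) = 38.55027/88.8 = 0.4341

F = 0.434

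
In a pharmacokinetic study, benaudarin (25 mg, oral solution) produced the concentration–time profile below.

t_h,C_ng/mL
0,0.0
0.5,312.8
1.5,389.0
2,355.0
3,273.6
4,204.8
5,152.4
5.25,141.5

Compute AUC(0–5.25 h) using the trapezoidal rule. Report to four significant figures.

AUC = 1384 ng/mL·h

Trapezoidal AUC_0→5.25:
  [0→0.5]: (0.0+312.8)/2 × 0.5 = 78.2
  [0.5→1.5]: (312.8+389.0)/2 × 1 = 350.9
  [1.5→2]: (389.0+355.0)/2 × 0.5 = 186.0
  [2→3]: (355.0+273.6)/2 × 1 = 314.3
  [3→4]: (273.6+204.8)/2 × 1 = 239.2
  [4→5]: (204.8+152.4)/2 × 1 = 178.6
  [5→5.25]: (152.4+141.5)/2 × 0.25 = 36.7375
  Sum = 1383.9375 ng/mL·h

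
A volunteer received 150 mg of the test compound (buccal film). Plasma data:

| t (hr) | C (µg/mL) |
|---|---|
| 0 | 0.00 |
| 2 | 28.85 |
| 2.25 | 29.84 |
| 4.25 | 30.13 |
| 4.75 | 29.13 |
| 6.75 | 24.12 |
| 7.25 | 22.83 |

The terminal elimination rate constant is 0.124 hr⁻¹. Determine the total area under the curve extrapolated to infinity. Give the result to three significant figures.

AUC = 360 µg/mL·hr

Trapezoidal AUC_0→7.25:
  [0→2]: (0.00+28.85)/2 × 2 = 28.85
  [2→2.25]: (28.85+29.84)/2 × 0.25 = 7.33625
  [2.25→4.25]: (29.84+30.13)/2 × 2 = 59.97
  [4.25→4.75]: (30.13+29.13)/2 × 0.5 = 14.815
  [4.75→6.75]: (29.13+24.12)/2 × 2 = 53.25
  [6.75→7.25]: (24.12+22.83)/2 × 0.5 = 11.7375
  Sum = 175.95875 µg/mL·hr
Extrapolated tail: C_last / k_e = 22.83 / 0.124 = 184.113
AUC_0→∞ = 175.95875 + 184.113 = 360.07175 µg/mL·hr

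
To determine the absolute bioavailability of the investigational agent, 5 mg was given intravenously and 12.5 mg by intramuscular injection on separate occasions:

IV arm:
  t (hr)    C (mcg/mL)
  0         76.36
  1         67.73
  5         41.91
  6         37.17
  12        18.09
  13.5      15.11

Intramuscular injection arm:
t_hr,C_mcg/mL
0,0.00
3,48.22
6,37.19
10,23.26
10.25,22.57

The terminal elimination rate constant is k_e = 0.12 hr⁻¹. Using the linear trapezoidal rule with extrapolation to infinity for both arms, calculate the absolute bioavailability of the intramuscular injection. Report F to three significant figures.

Trapezoidal AUC_0→13.5 (IV):
  [0→1]: (76.36+67.73)/2 × 1 = 72.045
  [1→5]: (67.73+41.91)/2 × 4 = 219.28
  [5→6]: (41.91+37.17)/2 × 1 = 39.54
  [6→12]: (37.17+18.09)/2 × 6 = 165.78
  [12→13.5]: (18.09+15.11)/2 × 1.5 = 24.9
  Sum = 521.545 mcg/mL·hr
IV tail: 15.11/0.12 = 125.917; AUC_iv,0→∞ = 521.545 + 125.917 = 647.462 mcg/mL·hr
Trapezoidal AUC_0→10.25 (intramuscular injection):
  [0→3]: (0.00+48.22)/2 × 3 = 72.33
  [3→6]: (48.22+37.19)/2 × 3 = 128.115
  [6→10]: (37.19+23.26)/2 × 4 = 120.9
  [10→10.25]: (23.26+22.57)/2 × 0.25 = 5.72875
  Sum = 327.07375 mcg/mL·hr
intramuscular injection tail: 22.57/0.12 = 188.083; AUC_ev,0→∞ = 327.07375 + 188.083 = 515.15675 mcg/mL·hr
F = (AUC_ev/D_ev)/(AUC_iv/D_iv) = (515.15675/12.5)/(647.462/5) = 41.21254/129.4924 = 0.3183

F = 0.318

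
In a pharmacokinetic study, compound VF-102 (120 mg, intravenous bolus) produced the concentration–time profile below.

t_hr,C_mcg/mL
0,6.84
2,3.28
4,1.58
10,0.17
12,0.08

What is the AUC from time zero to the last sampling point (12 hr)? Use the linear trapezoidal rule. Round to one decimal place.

Trapezoidal AUC_0→12:
  [0→2]: (6.84+3.28)/2 × 2 = 10.12
  [2→4]: (3.28+1.58)/2 × 2 = 4.86
  [4→10]: (1.58+0.17)/2 × 6 = 5.25
  [10→12]: (0.17+0.08)/2 × 2 = 0.25
  Sum = 20.48 mcg/mL·hr

AUC = 20.5 mcg/mL·hr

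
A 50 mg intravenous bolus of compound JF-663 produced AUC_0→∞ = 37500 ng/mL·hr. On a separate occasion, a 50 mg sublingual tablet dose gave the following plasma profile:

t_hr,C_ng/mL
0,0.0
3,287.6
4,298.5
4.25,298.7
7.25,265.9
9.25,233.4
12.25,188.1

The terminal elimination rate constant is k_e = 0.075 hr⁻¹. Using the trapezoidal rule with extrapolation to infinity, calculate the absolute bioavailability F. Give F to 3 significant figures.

F = 0.141

Trapezoidal AUC_0→12.25 (sublingual tablet):
  [0→3]: (0.0+287.6)/2 × 3 = 431.4
  [3→4]: (287.6+298.5)/2 × 1 = 293.05
  [4→4.25]: (298.5+298.7)/2 × 0.25 = 74.65
  [4.25→7.25]: (298.7+265.9)/2 × 3 = 846.9
  [7.25→9.25]: (265.9+233.4)/2 × 2 = 499.3
  [9.25→12.25]: (233.4+188.1)/2 × 3 = 632.25
  Sum = 2777.55 ng/mL·hr
Tail: C_last/k_e = 188.1/0.075 = 2508.000
AUC_0→∞ (sublingual tablet) = 2777.55 + 2508.000 = 5285.55 ng/mL·hr
F = (AUC_ev/D_ev)/(AUC_iv/D_iv) = (5285.55/50)/(37500/50) = 105.711/750 = 0.1409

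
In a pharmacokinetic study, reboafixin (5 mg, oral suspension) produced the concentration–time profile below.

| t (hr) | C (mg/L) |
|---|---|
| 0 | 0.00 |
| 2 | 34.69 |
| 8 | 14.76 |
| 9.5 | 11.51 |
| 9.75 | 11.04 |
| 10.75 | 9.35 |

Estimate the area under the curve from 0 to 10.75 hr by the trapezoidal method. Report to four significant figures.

Trapezoidal AUC_0→10.75:
  [0→2]: (0.00+34.69)/2 × 2 = 34.69
  [2→8]: (34.69+14.76)/2 × 6 = 148.35
  [8→9.5]: (14.76+11.51)/2 × 1.5 = 19.7025
  [9.5→9.75]: (11.51+11.04)/2 × 0.25 = 2.81875
  [9.75→10.75]: (11.04+9.35)/2 × 1 = 10.195
  Sum = 215.75625 mg/L·hr

AUC = 215.8 mg/L·hr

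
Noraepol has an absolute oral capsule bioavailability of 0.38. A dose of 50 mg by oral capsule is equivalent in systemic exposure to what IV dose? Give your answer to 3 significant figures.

Systemic exposure from an extravascular dose = F × D_ev, so the equivalent IV dose is F × D_ev.
D_iv = F × D_ev = 0.38 × 50 = 19 mg

D_iv = 19.0 mg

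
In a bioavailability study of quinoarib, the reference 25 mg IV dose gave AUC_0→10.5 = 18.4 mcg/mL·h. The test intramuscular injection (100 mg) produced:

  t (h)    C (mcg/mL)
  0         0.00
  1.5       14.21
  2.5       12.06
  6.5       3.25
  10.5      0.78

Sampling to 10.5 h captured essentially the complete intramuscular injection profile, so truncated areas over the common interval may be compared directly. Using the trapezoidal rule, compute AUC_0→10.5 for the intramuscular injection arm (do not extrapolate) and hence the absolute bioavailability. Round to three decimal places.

Trapezoidal AUC_0→10.5 (intramuscular injection):
  [0→1.5]: (0.00+14.21)/2 × 1.5 = 10.6575
  [1.5→2.5]: (14.21+12.06)/2 × 1 = 13.135
  [2.5→6.5]: (12.06+3.25)/2 × 4 = 30.62
  [6.5→10.5]: (3.25+0.78)/2 × 4 = 8.06
  Sum = 62.4725 mcg/mL·h
F = (AUC_ev/D_ev)/(AUC_iv/D_iv) = (62.4725/100)/(18.4/25) = 0.624725/0.736 = 0.8488

F = 0.849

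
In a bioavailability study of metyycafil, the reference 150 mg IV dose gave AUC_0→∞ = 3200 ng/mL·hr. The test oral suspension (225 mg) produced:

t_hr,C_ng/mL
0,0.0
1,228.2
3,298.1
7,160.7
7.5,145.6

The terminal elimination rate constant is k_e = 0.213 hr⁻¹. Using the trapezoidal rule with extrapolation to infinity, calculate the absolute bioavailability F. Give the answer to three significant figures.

F = 0.483

Trapezoidal AUC_0→7.5 (oral suspension):
  [0→1]: (0.0+228.2)/2 × 1 = 114.1
  [1→3]: (228.2+298.1)/2 × 2 = 526.3
  [3→7]: (298.1+160.7)/2 × 4 = 917.6
  [7→7.5]: (160.7+145.6)/2 × 0.5 = 76.575
  Sum = 1634.575 ng/mL·hr
Tail: C_last/k_e = 145.6/0.213 = 683.568
AUC_0→∞ (oral suspension) = 1634.575 + 683.568 = 2318.143 ng/mL·hr
F = (AUC_ev/D_ev)/(AUC_iv/D_iv) = (2318.143/225)/(3200/150) = 10.3029/21.3333 = 0.4829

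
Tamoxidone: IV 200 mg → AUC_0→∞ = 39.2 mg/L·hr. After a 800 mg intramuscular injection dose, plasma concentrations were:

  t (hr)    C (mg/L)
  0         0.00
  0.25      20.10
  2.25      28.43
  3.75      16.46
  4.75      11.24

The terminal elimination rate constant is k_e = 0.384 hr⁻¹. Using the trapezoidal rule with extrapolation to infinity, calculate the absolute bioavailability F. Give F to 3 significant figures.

Trapezoidal AUC_0→4.75 (intramuscular injection):
  [0→0.25]: (0.00+20.10)/2 × 0.25 = 2.5125
  [0.25→2.25]: (20.10+28.43)/2 × 2 = 48.53
  [2.25→3.75]: (28.43+16.46)/2 × 1.5 = 33.6675
  [3.75→4.75]: (16.46+11.24)/2 × 1 = 13.85
  Sum = 98.56 mg/L·hr
Tail: C_last/k_e = 11.24/0.384 = 29.271
AUC_0→∞ (intramuscular injection) = 98.56 + 29.271 = 127.831 mg/L·hr
F = (AUC_ev/D_ev)/(AUC_iv/D_iv) = (127.831/800)/(39.2/200) = 0.15978875/0.196 = 0.8152

F = 0.815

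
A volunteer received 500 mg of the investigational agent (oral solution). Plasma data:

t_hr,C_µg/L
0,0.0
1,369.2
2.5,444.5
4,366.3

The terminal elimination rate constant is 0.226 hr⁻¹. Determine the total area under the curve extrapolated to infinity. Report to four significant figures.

Trapezoidal AUC_0→4:
  [0→1]: (0.0+369.2)/2 × 1 = 184.6
  [1→2.5]: (369.2+444.5)/2 × 1.5 = 610.275
  [2.5→4]: (444.5+366.3)/2 × 1.5 = 608.1
  Sum = 1402.975 µg/L·hr
Extrapolated tail: C_last / k_e = 366.3 / 0.226 = 1620.796
AUC_0→∞ = 1402.975 + 1620.796 = 3023.771 µg/L·hr

AUC = 3024 µg/L·hr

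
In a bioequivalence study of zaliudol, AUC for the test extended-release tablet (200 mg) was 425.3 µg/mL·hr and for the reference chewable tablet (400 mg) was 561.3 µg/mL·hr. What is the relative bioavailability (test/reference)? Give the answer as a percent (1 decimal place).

F_rel = 151.5%

F_rel = (AUC_test/D_test) / (AUC_ref/D_ref)
      = (425.3/200) / (561.3/400)
      = 2.1265 / 1.40325 = 1.5154 = 151.54%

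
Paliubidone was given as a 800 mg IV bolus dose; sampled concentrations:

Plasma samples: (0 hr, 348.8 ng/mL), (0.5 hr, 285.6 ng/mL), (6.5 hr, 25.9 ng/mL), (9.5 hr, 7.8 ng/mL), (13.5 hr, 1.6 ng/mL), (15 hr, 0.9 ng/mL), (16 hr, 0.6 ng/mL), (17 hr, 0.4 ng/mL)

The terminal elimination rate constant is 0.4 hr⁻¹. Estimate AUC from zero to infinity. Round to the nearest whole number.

AUC = 1167 ng/mL·hr

Trapezoidal AUC_0→17:
  [0→0.5]: (348.8+285.6)/2 × 0.5 = 158.6
  [0.5→6.5]: (285.6+25.9)/2 × 6 = 934.5
  [6.5→9.5]: (25.9+7.8)/2 × 3 = 50.55
  [9.5→13.5]: (7.8+1.6)/2 × 4 = 18.8
  [13.5→15]: (1.6+0.9)/2 × 1.5 = 1.875
  [15→16]: (0.9+0.6)/2 × 1 = 0.75
  [16→17]: (0.6+0.4)/2 × 1 = 0.5
  Sum = 1165.575 ng/mL·hr
Extrapolated tail: C_last / k_e = 0.4 / 0.4 = 1.000
AUC_0→∞ = 1165.575 + 1.000 = 1166.575 ng/mL·hr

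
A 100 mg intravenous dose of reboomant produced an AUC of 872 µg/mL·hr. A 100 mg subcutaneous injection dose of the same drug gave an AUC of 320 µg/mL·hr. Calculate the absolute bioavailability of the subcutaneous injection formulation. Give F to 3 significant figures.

F = 0.367

F = (AUC_ev / D_ev) / (AUC_iv / D_iv)
  = (320/100) / (872/100)
  = 3.2 / 8.72 = 0.3670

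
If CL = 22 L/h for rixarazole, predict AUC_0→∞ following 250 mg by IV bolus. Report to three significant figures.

AUC = 11.4 mg/L·h

AUC_0→∞ = Dose_iv / CL
        = 250 / 22 = 11.3636 mg/L·h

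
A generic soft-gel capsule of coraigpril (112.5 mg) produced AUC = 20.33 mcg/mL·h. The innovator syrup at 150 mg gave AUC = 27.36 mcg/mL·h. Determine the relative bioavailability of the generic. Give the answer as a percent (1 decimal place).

F_rel = (AUC_test/D_test) / (AUC_ref/D_ref)
      = (20.33/112.5) / (27.36/150)
      = 0.180711 / 0.1824 = 0.9907 = 99.07%

F_rel = 99.1%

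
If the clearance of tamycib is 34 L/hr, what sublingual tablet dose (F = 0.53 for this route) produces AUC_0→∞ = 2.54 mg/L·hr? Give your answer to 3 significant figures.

Dose = CL × AUC_0→∞ / F
     = 34 × 2.54 / 0.53 = 162.943 mg

Dose = 163 mg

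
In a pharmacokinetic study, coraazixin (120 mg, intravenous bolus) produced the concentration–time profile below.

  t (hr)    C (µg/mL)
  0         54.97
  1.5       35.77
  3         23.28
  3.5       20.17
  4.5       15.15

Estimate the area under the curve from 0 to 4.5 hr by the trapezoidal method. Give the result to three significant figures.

AUC = 141 µg/mL·hr

Trapezoidal AUC_0→4.5:
  [0→1.5]: (54.97+35.77)/2 × 1.5 = 68.055
  [1.5→3]: (35.77+23.28)/2 × 1.5 = 44.2875
  [3→3.5]: (23.28+20.17)/2 × 0.5 = 10.8625
  [3.5→4.5]: (20.17+15.15)/2 × 1 = 17.66
  Sum = 140.865 µg/mL·hr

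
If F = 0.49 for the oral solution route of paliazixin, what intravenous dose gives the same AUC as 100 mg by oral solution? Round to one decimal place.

Systemic exposure from an extravascular dose = F × D_ev, so the equivalent IV dose is F × D_ev.
D_iv = F × D_ev = 0.49 × 100 = 49 mg

D_iv = 49.0 mg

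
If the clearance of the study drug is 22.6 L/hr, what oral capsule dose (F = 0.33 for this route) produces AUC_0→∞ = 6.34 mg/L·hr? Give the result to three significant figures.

Dose = 434 mg

Dose = CL × AUC_0→∞ / F
     = 22.6 × 6.34 / 0.33 = 434.194 mg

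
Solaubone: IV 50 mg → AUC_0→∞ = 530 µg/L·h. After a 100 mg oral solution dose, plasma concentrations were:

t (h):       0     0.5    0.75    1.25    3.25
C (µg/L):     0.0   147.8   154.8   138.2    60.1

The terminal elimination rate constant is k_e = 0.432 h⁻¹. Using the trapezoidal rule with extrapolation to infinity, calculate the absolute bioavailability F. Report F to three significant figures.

F = 0.458

Trapezoidal AUC_0→3.25 (oral solution):
  [0→0.5]: (0.0+147.8)/2 × 0.5 = 36.95
  [0.5→0.75]: (147.8+154.8)/2 × 0.25 = 37.825
  [0.75→1.25]: (154.8+138.2)/2 × 0.5 = 73.25
  [1.25→3.25]: (138.2+60.1)/2 × 2 = 198.3
  Sum = 346.325 µg/L·h
Tail: C_last/k_e = 60.1/0.432 = 139.120
AUC_0→∞ (oral solution) = 346.325 + 139.120 = 485.445 µg/L·h
F = (AUC_ev/D_ev)/(AUC_iv/D_iv) = (485.445/100)/(530/50) = 4.85445/10.6 = 0.4580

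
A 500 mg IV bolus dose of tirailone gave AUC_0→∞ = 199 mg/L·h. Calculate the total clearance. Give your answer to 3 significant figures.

CL = Dose_iv / AUC_0→∞
   = 500 / 199 = 2.51256 L/h

CL = 2.51 L/h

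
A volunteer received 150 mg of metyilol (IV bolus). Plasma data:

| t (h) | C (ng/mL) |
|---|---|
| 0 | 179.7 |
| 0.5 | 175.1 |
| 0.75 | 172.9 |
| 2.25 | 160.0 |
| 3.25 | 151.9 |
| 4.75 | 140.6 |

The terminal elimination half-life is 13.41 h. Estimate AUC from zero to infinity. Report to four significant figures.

AUC = 3477 ng/mL·h

Trapezoidal AUC_0→4.75:
  [0→0.5]: (179.7+175.1)/2 × 0.5 = 88.7
  [0.5→0.75]: (175.1+172.9)/2 × 0.25 = 43.5
  [0.75→2.25]: (172.9+160.0)/2 × 1.5 = 249.675
  [2.25→3.25]: (160.0+151.9)/2 × 1 = 155.95
  [3.25→4.75]: (151.9+140.6)/2 × 1.5 = 219.375
  Sum = 757.2 ng/mL·h
k_e = ln2 / t½ = 0.693147 / 13.41 = 0.0517 h^-1
Extrapolated tail: C_last / k_e = 140.6 / 0.0517 = 2719.536
AUC_0→∞ = 757.2 + 2719.536 = 3476.736 ng/mL·h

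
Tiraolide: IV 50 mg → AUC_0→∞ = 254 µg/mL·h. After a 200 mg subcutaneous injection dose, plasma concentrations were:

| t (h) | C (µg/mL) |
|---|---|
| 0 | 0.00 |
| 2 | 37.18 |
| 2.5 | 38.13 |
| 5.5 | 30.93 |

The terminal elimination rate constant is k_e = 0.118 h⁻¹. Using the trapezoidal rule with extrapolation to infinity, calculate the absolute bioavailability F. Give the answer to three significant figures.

F = 0.415

Trapezoidal AUC_0→5.5 (subcutaneous injection):
  [0→2]: (0.00+37.18)/2 × 2 = 37.18
  [2→2.5]: (37.18+38.13)/2 × 0.5 = 18.8275
  [2.5→5.5]: (38.13+30.93)/2 × 3 = 103.59
  Sum = 159.5975 µg/mL·h
Tail: C_last/k_e = 30.93/0.118 = 262.119
AUC_0→∞ (subcutaneous injection) = 159.5975 + 262.119 = 421.7165 µg/mL·h
F = (AUC_ev/D_ev)/(AUC_iv/D_iv) = (421.7165/200)/(254/50) = 2.1085825/5.08 = 0.4151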